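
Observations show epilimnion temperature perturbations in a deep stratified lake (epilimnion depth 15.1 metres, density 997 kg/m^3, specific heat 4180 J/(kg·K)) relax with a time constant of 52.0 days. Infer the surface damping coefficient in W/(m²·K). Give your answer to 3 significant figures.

14.0

Areal heat capacity C = ρ c_p D = 997 × 4180 × 15.1 = 6.29×10^7 J m⁻² K⁻¹.
τ = 52.0 days = 4.49×10^6 s.
λ = C / τ = 6.29×10^7 / 4.49×10^6 = 14.0 W/(m²·K).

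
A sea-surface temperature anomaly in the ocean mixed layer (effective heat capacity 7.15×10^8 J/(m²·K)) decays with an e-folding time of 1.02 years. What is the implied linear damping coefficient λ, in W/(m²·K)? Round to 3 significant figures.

Areal heat capacity C = 7.15×10^8 J/(m²·K) (given).
τ = 1.02 years = 3.22×10^7 s.
λ = C / τ = 7.15×10^8 / 3.22×10^7 = 22.2 W/(m²·K).

22.2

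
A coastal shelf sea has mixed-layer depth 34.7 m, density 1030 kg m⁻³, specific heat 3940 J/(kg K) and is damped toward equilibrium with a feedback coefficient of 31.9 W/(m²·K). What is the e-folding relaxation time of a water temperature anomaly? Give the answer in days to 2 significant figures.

Areal heat capacity C = ρ c_p D = 1030 × 3940 × 34.7 = 1.41×10^8 J m⁻² K⁻¹.
Relaxation time τ = C / λ = 1.41×10^8 / 31.9 = 4.41×10^6 s.
In days: 4.41×10^6 s / (86400 s/day) = 51.1 days.

51 days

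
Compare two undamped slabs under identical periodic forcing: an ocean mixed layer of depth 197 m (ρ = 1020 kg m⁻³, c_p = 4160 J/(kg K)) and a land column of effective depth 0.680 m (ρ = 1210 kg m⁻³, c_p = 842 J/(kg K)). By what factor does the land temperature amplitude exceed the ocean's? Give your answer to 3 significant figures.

1210

C_ocean = 1020 × 4160 × 197 = 8.36×10^8 J/(m²·K).
C_land = 1210 × 842 × 0.680 = 6.93×10^5 J/(m²·K).
Undamped amplitude ∝ 1/C, so A_land/A_ocean = C_ocean/C_land = 1210.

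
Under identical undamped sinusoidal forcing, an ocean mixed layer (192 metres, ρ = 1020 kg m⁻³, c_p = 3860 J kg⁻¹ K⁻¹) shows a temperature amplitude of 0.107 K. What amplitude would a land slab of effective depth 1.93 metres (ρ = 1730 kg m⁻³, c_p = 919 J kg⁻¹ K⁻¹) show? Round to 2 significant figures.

C_ocean = 7.56×10^8 J/(m²·K); C_land = 3.07×10^6 J/(m²·K).
A ∝ 1/C ⇒ A_land = A_ocean × C_ocean/C_land = 0.107 × 246 = 26.4 K.

26 K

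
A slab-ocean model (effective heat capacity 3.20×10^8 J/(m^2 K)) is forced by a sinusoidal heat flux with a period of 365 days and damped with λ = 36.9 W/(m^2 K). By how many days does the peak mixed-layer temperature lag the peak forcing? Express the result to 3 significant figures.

60.8 days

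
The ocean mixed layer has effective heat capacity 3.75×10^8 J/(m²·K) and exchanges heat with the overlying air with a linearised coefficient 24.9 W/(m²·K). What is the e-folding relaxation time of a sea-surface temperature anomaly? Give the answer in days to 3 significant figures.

Areal heat capacity C = 3.75×10^8 J/(m²·K) (given).
Relaxation time τ = C / λ = 3.75×10^8 / 24.9 = 1.51×10^7 s.
In days: 1.51×10^7 s / (86400 s/day) = 174 days.

174 days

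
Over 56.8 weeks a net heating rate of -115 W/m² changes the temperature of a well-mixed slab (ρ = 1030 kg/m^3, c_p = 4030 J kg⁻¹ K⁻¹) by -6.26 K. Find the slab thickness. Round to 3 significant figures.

Heat input Q = F Δt = -115 × 3.44×10^7 s = -3.95×10^9 J/m².
Required areal heat capacity C = Q / ΔT = 6.31×10^8 J/(m²·K).
Depth D = C / (ρ c_p) = 6.31×10^8 / (1030 × 4030) = 152 m.

152 m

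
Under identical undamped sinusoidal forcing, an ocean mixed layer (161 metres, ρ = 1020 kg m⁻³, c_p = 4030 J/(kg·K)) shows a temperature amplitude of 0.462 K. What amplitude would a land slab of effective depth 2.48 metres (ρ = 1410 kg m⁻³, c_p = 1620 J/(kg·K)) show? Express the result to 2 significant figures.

C_ocean = 6.62×10^8 J/(m²·K); C_land = 5.66×10^6 J/(m²·K).
A ∝ 1/C ⇒ A_land = A_ocean × C_ocean/C_land = 0.462 × 117 = 54.0 K.

54 K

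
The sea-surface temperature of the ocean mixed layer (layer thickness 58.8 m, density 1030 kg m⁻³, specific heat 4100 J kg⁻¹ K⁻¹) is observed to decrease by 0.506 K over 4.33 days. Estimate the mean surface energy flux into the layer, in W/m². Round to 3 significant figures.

Areal heat capacity C = ρ c_p D = 1030 × 4100 × 58.8 = 2.48×10^8 J/(m^2 K).
Required heat per unit area: Q = C ΔT = 2.48×10^8 × -0.506 = -1.26×10^8 J/m².
Flux F = Q / Δt = -1.26×10^8 / 3.74×10^5 s = -336 W/m².

-336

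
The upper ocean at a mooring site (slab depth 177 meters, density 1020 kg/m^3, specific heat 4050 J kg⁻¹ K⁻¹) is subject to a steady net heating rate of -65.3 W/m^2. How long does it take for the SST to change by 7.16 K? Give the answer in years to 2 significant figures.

Areal heat capacity C = ρ c_p D = 1020 × 4050 × 177 = 7.31×10^8 J m⁻² K⁻¹.
Time required: Δt = C ΔT / F = 7.31×10^8 × -7.16 / -65.3 = 8.02×10^7 s.
In years: 8.02×10^7 s / (3.156×10^7 s/year) = 2.54 years.

2.5 years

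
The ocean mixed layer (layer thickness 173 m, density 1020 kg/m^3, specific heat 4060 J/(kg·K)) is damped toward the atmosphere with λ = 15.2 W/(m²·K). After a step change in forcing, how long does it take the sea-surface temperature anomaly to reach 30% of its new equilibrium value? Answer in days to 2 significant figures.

190 days

Areal heat capacity C = ρ c_p D = 1020 × 4060 × 173 = 7.16×10^8 J/(m²·K).
τ = C / λ = 7.16×10^8 / 15.2 = 4.71×10^7 s.
Fraction reached: 1 − e^(−t/τ) = 0.30 ⇒ t = −τ ln(1 − 0.30) = τ × 0.357.
t = 1.68×10^7 s = 195 days.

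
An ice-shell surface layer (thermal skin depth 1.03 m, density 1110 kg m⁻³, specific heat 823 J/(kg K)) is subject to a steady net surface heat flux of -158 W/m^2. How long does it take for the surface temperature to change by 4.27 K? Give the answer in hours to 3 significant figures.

Areal heat capacity C = ρ c_p D = 1110 × 823 × 1.03 = 9.41×10^5 J/(m^2 K).
Time required: Δt = C ΔT / F = 9.41×10^5 × -4.27 / -158 = 25400 s.
In hours: 25400 s / (3600 s/hour) = 7.06 hours.

7.06 hours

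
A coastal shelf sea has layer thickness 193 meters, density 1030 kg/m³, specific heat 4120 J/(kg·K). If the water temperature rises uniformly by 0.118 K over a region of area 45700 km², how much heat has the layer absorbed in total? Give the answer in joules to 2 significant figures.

Areal heat capacity C = ρ c_p D = 1030 × 4120 × 193 = 8.19×10^8 J/(m^2 K).
Heat per unit area: q = C ΔT = 8.19×10^8 × 0.118 = 9.66×10^7 J/m².
Total heat: Q = q × A = 9.66×10^7 × (45700 × 10⁶ m²) = 4.42×10^18 J.

4.4×10^18 J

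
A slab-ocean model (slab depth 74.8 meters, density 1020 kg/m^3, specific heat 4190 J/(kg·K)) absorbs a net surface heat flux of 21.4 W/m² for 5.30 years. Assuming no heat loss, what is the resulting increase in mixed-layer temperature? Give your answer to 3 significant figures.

Areal heat capacity C = ρ c_p D = 1020 × 4190 × 74.8 = 3.20×10^8 J/(m²·K).
Net heat input Q = F Δt = 21.4 × (5.30 years × 3.156×10^7 s/year) = 3.58×10^9 J/m².
ΔT = Q / C = 3.58×10^9 / 3.20×10^8 = 11.2 K.

11.2 K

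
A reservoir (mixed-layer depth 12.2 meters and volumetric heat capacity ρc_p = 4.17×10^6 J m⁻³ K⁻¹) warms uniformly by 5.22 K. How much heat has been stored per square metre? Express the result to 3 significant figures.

Areal heat capacity C = ρc_p × D = 4.17×10^6 × 12.2 = 5.09×10^7 J/(m^2 K).
ΔQ = C ΔT = 5.09×10^7 × 5.22 = 2.66×10^8 J/m².

2.66×10^8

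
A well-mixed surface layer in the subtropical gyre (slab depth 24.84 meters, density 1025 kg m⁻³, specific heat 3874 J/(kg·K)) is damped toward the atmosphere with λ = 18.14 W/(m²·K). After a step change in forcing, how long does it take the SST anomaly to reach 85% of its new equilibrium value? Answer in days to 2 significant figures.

120 days

Areal heat capacity C = ρ c_p D = 1025 × 3874 × 24.84 = 9.86×10^7 J/(m²·K).
τ = C / λ = 9.86×10^7 / 18.14 = 5.44×10^6 s.
Fraction reached: 1 − e^(−t/τ) = 0.85 ⇒ t = −τ ln(1 − 0.85) = τ × 1.90.
t = 1.03×10^7 s = 119 days.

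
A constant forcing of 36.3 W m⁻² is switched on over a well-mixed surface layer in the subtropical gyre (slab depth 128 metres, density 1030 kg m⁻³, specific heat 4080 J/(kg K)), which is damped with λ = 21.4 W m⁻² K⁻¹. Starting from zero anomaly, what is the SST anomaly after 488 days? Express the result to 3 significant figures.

1.38 K

Areal heat capacity C = ρ c_p D = 1030 × 4080 × 128 = 5.38×10^8 J/(m²·K).
τ = C / λ = 5.38×10^8 / 21.4 = 2.51×10^7 s.
Equilibrium anomaly ΔT_eq = F / λ = 36.3 / 21.4 = 1.70 K.
t = 488 days = 4.22×10^7 s, so t/τ = 1.68.
ΔT(t) = ΔT_eq (1 − e^(−t/τ)) = 1.70 × (1 − e^−1.68) = 1.38 K.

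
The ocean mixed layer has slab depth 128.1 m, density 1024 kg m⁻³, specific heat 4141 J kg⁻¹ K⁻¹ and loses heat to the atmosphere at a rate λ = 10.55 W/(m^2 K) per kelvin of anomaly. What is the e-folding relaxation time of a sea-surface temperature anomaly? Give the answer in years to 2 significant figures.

Areal heat capacity C = ρ c_p D = 1024 × 4141 × 128.1 = 5.43×10^8 J/(m²·K).
Relaxation time τ = C / λ = 5.43×10^8 / 10.55 = 5.15×10^7 s.
In years: 5.15×10^7 s / (3.156×10^7 s/year) = 1.63 years.

1.6 years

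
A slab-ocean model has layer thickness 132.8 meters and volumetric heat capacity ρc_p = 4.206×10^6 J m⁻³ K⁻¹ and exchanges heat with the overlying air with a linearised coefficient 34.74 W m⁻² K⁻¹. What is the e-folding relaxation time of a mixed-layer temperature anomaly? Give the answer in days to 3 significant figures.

186 days

Areal heat capacity C = ρc_p × D = 4.206×10^6 × 132.8 = 5.59×10^8 J/(m^2 K).
Relaxation time τ = C / λ = 5.59×10^8 / 34.74 = 1.61×10^7 s.
In days: 1.61×10^7 s / (86400 s/day) = 186 days.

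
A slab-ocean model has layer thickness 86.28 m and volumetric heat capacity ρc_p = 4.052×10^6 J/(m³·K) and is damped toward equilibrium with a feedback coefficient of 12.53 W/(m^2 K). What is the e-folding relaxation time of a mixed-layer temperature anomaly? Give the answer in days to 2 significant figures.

320 days

Areal heat capacity C = ρc_p × D = 4.052×10^6 × 86.28 = 3.50×10^8 J/(m²·K).
Relaxation time τ = C / λ = 3.50×10^8 / 12.53 = 2.79×10^7 s.
In days: 2.79×10^7 s / (86400 s/day) = 323 days.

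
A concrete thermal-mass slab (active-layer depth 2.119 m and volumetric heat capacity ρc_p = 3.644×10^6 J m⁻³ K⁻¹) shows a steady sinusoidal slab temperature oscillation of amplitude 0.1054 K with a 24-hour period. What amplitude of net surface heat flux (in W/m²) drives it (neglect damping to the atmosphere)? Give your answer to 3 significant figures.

59.2

Areal heat capacity C = ρc_p × D = 3.644×10^6 × 2.119 = 7.72×10^6 J/(m²·K).
ω = 2π / 86400 s = 7.27×10^-5 s⁻¹.
Cω = 7.72×10^6 × 7.27×10^-5 = 562 W/(m²·K).
F₀ = A × Cω = 0.1054 × 562 = 59.2 W/m².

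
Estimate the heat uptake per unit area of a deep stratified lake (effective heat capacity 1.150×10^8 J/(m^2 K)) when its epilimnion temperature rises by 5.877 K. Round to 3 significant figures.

Areal heat capacity C = 1.150×10^8 J/(m^2 K) (given).
ΔQ = C ΔT = 1.15×10^8 × 5.877 = 6.76×10^8 J/m².

6.76×10^8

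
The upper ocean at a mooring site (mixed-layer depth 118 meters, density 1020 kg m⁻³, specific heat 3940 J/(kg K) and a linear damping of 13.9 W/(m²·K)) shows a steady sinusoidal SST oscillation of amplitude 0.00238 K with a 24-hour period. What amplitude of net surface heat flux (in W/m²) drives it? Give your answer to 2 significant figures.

Areal heat capacity C = ρ c_p D = 1020 × 3940 × 118 = 4.74×10^8 J m⁻² K⁻¹.
ω = 2π / 86400 s = 7.27×10^-5 s⁻¹.
√((Cω)² + λ²) = √((34500)² + 13.9²) = 34500 W/(m²·K).
F₀ = A × √((Cω)²+λ²) = 0.00238 × 34500 = 82.1 W/m².

82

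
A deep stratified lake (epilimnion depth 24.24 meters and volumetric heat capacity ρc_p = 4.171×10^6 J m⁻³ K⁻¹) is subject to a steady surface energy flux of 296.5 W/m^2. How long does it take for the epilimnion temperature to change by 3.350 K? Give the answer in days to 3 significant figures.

13.2 days

Areal heat capacity C = ρc_p × D = 4.171×10^6 × 24.24 = 1.01×10^8 J/(m^2 K).
Time required: Δt = C ΔT / F = 1.01×10^8 × 3.350 / 296.5 = 1.14×10^6 s.
In days: 1.14×10^6 s / (86400 s/day) = 13.2 days.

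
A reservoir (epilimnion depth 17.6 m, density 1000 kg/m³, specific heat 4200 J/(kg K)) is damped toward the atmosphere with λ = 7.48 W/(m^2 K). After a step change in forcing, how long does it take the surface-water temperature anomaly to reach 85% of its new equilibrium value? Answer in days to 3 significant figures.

217 days

Areal heat capacity C = ρ c_p D = 1000 × 4200 × 17.6 = 7.39×10^7 J/(m^2 K).
τ = C / λ = 7.39×10^7 / 7.48 = 9.88×10^6 s.
Fraction reached: 1 − e^(−t/τ) = 0.85 ⇒ t = −τ ln(1 − 0.85) = τ × 1.90.
t = 1.87×10^7 s = 217 days.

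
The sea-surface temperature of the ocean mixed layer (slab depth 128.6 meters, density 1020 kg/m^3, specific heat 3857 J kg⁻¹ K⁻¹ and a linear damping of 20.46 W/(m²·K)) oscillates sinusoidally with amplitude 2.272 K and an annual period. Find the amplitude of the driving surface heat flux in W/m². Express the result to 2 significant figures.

230

Areal heat capacity C = ρ c_p D = 1020 × 3857 × 128.6 = 5.06×10^8 J/(m²·K).
ω = 2π / 3.15×10^7 s = 1.99×10^-7 s⁻¹.
√((Cω)² + λ²) = √((101)² + 20.46²) = 103 W/(m²·K).
F₀ = A × √((Cω)²+λ²) = 2.272 × 103 = 234 W/m².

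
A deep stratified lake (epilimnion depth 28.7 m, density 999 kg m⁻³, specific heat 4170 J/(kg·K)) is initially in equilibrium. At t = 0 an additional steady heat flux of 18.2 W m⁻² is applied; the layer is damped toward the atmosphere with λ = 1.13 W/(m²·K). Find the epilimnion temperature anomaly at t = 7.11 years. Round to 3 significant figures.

14.2 K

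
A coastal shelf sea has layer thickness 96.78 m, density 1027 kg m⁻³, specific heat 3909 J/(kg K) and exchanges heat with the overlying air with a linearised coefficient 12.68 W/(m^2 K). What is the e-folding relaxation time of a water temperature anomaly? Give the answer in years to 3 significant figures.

Areal heat capacity C = ρ c_p D = 1027 × 3909 × 96.78 = 3.89×10^8 J/(m²·K).
Relaxation time τ = C / λ = 3.89×10^8 / 12.68 = 3.06×10^7 s.
In years: 3.06×10^7 s / (3.156×10^7 s/year) = 0.971 years.

0.971 years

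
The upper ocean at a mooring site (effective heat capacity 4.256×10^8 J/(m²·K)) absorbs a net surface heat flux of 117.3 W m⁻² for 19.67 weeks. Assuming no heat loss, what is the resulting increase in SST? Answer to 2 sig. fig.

3.3 K

Areal heat capacity C = 4.256×10^8 J/(m²·K) (given).
Net heat input Q = F Δt = 117.3 × (19.67 weeks × 6.048×10^5 s/week) = 1.40×10^9 J/m².
ΔT = Q / C = 1.40×10^9 / 4.26×10^8 = 3.28 K.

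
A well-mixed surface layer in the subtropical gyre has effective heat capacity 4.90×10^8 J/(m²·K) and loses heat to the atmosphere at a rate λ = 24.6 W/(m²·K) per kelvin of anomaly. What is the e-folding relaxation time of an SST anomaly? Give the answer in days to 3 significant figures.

231 days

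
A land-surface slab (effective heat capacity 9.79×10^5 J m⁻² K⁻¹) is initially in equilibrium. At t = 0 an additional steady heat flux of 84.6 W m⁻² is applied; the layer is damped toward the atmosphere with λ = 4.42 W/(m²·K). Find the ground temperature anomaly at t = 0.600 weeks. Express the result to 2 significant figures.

15 K

Areal heat capacity C = 9.79×10^5 J m⁻² K⁻¹ (given).
τ = C / λ = 9.79×10^5 / 4.42 = 2.21×10^5 s.
Equilibrium anomaly ΔT_eq = F / λ = 84.6 / 4.42 = 19.1 K.
t = 0.600 weeks = 3.63×10^5 s, so t/τ = 1.64.
ΔT(t) = ΔT_eq (1 − e^(−t/τ)) = 19.1 × (1 − e^−1.64) = 15.4 K.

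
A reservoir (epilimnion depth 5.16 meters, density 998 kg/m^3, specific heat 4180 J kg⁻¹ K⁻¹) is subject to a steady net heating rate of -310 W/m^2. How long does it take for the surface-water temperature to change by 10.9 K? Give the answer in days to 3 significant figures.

Areal heat capacity C = ρ c_p D = 998 × 4180 × 5.16 = 2.15×10^7 J/(m^2 K).
Time required: Δt = C ΔT / F = 2.15×10^7 × -10.9 / -310 = 7.57×10^5 s.
In days: 7.57×10^5 s / (86400 s/day) = 8.76 days.

8.76 days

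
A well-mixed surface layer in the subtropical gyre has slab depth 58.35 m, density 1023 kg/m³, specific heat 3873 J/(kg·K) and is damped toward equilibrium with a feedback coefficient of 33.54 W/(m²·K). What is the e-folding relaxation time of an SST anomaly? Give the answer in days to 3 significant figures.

79.8 days

Areal heat capacity C = ρ c_p D = 1023 × 3873 × 58.35 = 2.31×10^8 J/(m^2 K).
Relaxation time τ = C / λ = 2.31×10^8 / 33.54 = 6.89×10^6 s.
In days: 6.89×10^6 s / (86400 s/day) = 79.8 days.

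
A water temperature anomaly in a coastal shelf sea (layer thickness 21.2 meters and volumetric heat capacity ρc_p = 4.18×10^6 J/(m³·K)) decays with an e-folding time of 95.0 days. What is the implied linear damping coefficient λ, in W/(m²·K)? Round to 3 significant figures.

10.8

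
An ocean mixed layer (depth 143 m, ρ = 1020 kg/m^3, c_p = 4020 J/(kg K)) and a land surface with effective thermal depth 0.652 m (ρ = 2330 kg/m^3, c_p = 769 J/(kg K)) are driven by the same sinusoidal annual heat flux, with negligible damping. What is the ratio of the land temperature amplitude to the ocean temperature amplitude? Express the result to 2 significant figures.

500

C_ocean = 1020 × 4020 × 143 = 5.86×10^8 J/(m²·K).
C_land = 2330 × 769 × 0.652 = 1.17×10^6 J/(m²·K).
Undamped amplitude ∝ 1/C, so A_land/A_ocean = C_ocean/C_land = 502.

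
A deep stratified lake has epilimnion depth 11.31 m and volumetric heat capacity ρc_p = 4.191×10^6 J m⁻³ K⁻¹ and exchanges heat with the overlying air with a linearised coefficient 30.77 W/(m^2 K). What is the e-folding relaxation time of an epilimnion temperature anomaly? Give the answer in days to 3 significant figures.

Areal heat capacity C = ρc_p × D = 4.191×10^6 × 11.31 = 4.74×10^7 J m⁻² K⁻¹.
Relaxation time τ = C / λ = 4.74×10^7 / 30.77 = 1.54×10^6 s.
In days: 1.54×10^6 s / (86400 s/day) = 17.8 days.

17.8 days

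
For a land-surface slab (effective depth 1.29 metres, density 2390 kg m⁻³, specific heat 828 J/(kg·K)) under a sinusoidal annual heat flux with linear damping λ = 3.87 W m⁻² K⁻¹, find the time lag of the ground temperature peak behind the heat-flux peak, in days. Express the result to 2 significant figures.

Areal heat capacity C = ρ c_p D = 2390 × 828 × 1.29 = 2.55×10^6 J/(m^2 K).
ω = 2π / 3.15×10^7 s = 1.99×10^-7 s⁻¹.
Phase lag φ = arctan(Cω/λ) = arctan(0.509/3.87) = 0.131 rad.
Time lag = φ / ω = 0.131 / 1.99×10^-7 = 6.56×10^5 s = 7.59 days.

7.6 days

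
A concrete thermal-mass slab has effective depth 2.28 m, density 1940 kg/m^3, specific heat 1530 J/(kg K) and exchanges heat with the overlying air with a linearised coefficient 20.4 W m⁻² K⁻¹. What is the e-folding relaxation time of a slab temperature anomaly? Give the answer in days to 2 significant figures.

3.8 days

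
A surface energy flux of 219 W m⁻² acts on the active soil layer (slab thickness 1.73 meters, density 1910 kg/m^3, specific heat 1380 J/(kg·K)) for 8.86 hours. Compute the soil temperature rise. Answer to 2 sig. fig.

1.5 K

Areal heat capacity C = ρ c_p D = 1910 × 1380 × 1.73 = 4.56×10^6 J/(m²·K).
Net heat input Q = F Δt = 219 × (8.86 hours × 3600 s/hour) = 6.99×10^6 J/m².
ΔT = Q / C = 6.99×10^6 / 4.56×10^6 = 1.53 K.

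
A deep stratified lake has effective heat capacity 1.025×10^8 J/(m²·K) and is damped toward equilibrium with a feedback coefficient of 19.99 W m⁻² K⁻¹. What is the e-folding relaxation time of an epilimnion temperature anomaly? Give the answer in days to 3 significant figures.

59.3 days

Areal heat capacity C = 1.025×10^8 J/(m²·K) (given).
Relaxation time τ = C / λ = 1.02×10^8 / 19.99 = 5.13×10^6 s.
In days: 5.13×10^6 s / (86400 s/day) = 59.3 days.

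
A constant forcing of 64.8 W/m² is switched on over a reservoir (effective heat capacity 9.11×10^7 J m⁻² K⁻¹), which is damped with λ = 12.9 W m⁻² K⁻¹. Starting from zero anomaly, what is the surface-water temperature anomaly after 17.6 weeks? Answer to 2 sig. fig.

Areal heat capacity C = 9.11×10^7 J m⁻² K⁻¹ (given).
τ = C / λ = 9.11×10^7 / 12.9 = 7.06×10^6 s.
Equilibrium anomaly ΔT_eq = F / λ = 64.8 / 12.9 = 5.02 K.
t = 17.6 weeks = 1.06×10^7 s, so t/τ = 1.51.
ΔT(t) = ΔT_eq (1 − e^(−t/τ)) = 5.02 × (1 − e^−1.51) = 3.91 K.

3.9 K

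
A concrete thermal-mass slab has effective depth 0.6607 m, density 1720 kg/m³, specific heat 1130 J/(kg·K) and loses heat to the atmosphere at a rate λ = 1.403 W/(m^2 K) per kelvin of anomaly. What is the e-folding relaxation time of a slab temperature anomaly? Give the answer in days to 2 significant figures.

Areal heat capacity C = ρ c_p D = 1720 × 1130 × 0.6607 = 1.28×10^6 J/(m²·K).
Relaxation time τ = C / λ = 1.28×10^6 / 1.403 = 9.15×10^5 s.
In days: 9.15×10^5 s / (86400 s/day) = 10.6 days.

11 days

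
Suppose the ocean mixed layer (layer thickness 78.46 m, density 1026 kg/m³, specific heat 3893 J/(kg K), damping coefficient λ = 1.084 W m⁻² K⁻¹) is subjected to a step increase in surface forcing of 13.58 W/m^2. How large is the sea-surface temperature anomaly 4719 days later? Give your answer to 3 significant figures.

Areal heat capacity C = ρ c_p D = 1026 × 3893 × 78.46 = 3.13×10^8 J m⁻² K⁻¹.
τ = C / λ = 3.13×10^8 / 1.084 = 2.89×10^8 s.
Equilibrium anomaly ΔT_eq = F / λ = 13.58 / 1.084 = 12.5 K.
t = 4719 days = 4.08×10^8 s, so t/τ = 1.41.
ΔT(t) = ΔT_eq (1 − e^(−t/τ)) = 12.5 × (1 − e^−1.41) = 9.47 K.

9.47 K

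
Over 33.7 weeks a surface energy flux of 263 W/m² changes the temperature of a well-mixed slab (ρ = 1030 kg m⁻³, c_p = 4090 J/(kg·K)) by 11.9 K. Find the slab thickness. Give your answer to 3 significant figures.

Heat input Q = F Δt = 263 × 2.04×10^7 s = 5.36×10^9 J/m².
Required areal heat capacity C = Q / ΔT = 4.50×10^8 J/(m²·K).
Depth D = C / (ρ c_p) = 4.50×10^8 / (1030 × 4090) = 107 m.

107 m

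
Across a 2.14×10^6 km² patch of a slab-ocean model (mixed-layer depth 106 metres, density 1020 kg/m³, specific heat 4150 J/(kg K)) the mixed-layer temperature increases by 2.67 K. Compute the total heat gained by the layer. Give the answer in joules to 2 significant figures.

2.6×10^21 J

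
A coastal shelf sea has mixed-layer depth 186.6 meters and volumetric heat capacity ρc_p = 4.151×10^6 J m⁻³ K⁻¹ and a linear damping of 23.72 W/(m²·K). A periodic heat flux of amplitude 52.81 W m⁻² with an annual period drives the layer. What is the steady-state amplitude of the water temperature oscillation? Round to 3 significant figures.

Areal heat capacity C = ρc_p × D = 4.151×10^6 × 186.6 = 7.75×10^8 J/(m^2 K).
Angular frequency ω = 2π / T = 2π / 3.15×10^7 s = 1.99×10^-7 s⁻¹.
√((Cω)² + λ²) = √((154)² + 23.72²) = 156 W/(m²·K).
Amplitude A = F₀ / √((Cω)²+λ²) = 52.81 / 156 = 0.338 K.

0.338 K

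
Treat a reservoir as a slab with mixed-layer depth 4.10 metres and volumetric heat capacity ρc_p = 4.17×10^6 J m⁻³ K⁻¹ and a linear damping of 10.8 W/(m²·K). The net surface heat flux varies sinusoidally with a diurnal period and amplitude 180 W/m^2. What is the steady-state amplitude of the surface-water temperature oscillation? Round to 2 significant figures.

Areal heat capacity C = ρc_p × D = 4.17×10^6 × 4.10 = 1.71×10^7 J/(m^2 K).
Angular frequency ω = 2π / T = 2π / 86400 s = 7.27×10^-5 s⁻¹.
√((Cω)² + λ²) = √((1240)² + 10.8²) = 1240 W/(m²·K).
Amplitude A = F₀ / √((Cω)²+λ²) = 180 / 1240 = 0.145 K.

0.14 K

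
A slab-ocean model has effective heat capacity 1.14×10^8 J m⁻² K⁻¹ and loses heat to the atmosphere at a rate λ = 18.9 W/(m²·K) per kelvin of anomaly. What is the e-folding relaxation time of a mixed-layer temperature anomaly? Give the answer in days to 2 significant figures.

70 days

Areal heat capacity C = 1.14×10^8 J m⁻² K⁻¹ (given).
Relaxation time τ = C / λ = 1.14×10^8 / 18.9 = 6.03×10^6 s.
In days: 6.03×10^6 s / (86400 s/day) = 69.8 days.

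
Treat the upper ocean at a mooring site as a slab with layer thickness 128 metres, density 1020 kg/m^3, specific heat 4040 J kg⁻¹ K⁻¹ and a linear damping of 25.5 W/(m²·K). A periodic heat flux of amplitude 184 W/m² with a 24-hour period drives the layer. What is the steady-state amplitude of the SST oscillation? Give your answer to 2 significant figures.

0.0048 K

Areal heat capacity C = ρ c_p D = 1020 × 4040 × 128 = 5.27×10^8 J m⁻² K⁻¹.
Angular frequency ω = 2π / T = 2π / 86400 s = 7.27×10^-5 s⁻¹.
√((Cω)² + λ²) = √((38400)² + 25.5²) = 38400 W/(m²·K).
Amplitude A = F₀ / √((Cω)²+λ²) = 184 / 38400 = 0.00480 K.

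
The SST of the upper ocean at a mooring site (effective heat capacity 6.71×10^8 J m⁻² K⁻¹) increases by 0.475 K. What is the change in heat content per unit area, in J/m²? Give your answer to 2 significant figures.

3.2×10^8

Areal heat capacity C = 6.71×10^8 J m⁻² K⁻¹ (given).
ΔQ = C ΔT = 6.71×10^8 × 0.475 = 3.19×10^8 J/m².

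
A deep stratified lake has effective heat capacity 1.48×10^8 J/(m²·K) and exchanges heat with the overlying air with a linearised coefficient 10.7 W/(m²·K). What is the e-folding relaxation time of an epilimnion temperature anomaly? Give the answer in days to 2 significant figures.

Areal heat capacity C = 1.48×10^8 J/(m²·K) (given).
Relaxation time τ = C / λ = 1.48×10^8 / 10.7 = 1.38×10^7 s.
In days: 1.38×10^7 s / (86400 s/day) = 160 days.

160 days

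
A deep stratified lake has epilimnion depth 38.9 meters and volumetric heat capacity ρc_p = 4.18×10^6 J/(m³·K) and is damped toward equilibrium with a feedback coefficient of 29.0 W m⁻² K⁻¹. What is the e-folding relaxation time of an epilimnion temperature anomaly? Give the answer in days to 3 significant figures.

64.9 days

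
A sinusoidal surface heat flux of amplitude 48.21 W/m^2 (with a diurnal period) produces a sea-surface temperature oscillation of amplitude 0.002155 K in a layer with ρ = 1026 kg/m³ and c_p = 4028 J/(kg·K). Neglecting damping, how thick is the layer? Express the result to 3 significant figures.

74.4 m

ω = 2π / 86400 s = 7.27×10^-5 s⁻¹.
Required C = F₀ / (A ω) = 48.21 / (0.002155 × 7.27×10^-5) = 3.08×10^8 J/(m²·K).
D = C / (ρ c_p) = 3.08×10^8 / (1026 × 4028) = 74.4 m.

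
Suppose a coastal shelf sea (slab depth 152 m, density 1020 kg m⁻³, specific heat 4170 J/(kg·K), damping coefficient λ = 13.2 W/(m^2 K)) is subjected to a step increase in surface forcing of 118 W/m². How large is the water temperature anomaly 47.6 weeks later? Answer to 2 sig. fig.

4.0 K

Areal heat capacity C = ρ c_p D = 1020 × 4170 × 152 = 6.47×10^8 J m⁻² K⁻¹.
τ = C / λ = 6.47×10^8 / 13.2 = 4.90×10^7 s.
Equilibrium anomaly ΔT_eq = F / λ = 118 / 13.2 = 8.94 K.
t = 47.6 weeks = 2.88×10^7 s, so t/τ = 0.588.
ΔT(t) = ΔT_eq (1 − e^(−t/τ)) = 8.94 × (1 − e^−0.588) = 3.97 K.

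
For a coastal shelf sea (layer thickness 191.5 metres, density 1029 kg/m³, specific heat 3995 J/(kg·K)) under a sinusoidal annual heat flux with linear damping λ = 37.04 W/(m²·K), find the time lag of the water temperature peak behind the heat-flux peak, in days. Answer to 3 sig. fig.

77.8 days

Areal heat capacity C = ρ c_p D = 1029 × 3995 × 191.5 = 7.87×10^8 J/(m^2 K).
ω = 2π / 3.15×10^7 s = 1.99×10^-7 s⁻¹.
Phase lag φ = arctan(Cω/λ) = arctan(157/37.04) = 1.34 rad.
Time lag = φ / ω = 1.34 / 1.99×10^-7 = 6.72×10^6 s = 77.8 days.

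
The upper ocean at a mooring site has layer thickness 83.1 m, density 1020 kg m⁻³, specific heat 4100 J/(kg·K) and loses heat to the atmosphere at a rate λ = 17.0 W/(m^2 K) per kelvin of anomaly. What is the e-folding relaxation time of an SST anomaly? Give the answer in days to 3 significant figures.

237 days

Areal heat capacity C = ρ c_p D = 1020 × 4100 × 83.1 = 3.48×10^8 J m⁻² K⁻¹.
Relaxation time τ = C / λ = 3.48×10^8 / 17.0 = 2.04×10^7 s.
In days: 2.04×10^7 s / (86400 s/day) = 237 days.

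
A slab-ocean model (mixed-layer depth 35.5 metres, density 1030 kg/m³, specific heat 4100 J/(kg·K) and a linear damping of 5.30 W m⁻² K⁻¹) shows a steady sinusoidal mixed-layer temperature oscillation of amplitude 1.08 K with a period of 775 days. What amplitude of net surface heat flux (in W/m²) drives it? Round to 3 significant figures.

16.2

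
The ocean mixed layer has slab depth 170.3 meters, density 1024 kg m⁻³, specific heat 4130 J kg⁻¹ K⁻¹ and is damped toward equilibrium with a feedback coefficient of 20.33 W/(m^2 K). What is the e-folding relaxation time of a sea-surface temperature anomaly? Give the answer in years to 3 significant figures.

1.12 years

Areal heat capacity C = ρ c_p D = 1024 × 4130 × 170.3 = 7.20×10^8 J/(m^2 K).
Relaxation time τ = C / λ = 7.20×10^8 / 20.33 = 3.54×10^7 s.
In years: 3.54×10^7 s / (3.156×10^7 s/year) = 1.12 years.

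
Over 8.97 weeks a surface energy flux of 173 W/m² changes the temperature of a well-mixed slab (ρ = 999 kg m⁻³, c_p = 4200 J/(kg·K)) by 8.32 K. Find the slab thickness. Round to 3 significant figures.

26.9 m

Heat input Q = F Δt = 173 × 5.43×10^6 s = 9.39×10^8 J/m².
Required areal heat capacity C = Q / ΔT = 1.13×10^8 J/(m²·K).
Depth D = C / (ρ c_p) = 1.13×10^8 / (999 × 4200) = 26.9 m.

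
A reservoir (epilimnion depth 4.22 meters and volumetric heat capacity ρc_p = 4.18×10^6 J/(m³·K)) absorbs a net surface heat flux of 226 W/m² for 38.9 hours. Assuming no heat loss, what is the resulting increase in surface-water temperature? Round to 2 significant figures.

1.8 K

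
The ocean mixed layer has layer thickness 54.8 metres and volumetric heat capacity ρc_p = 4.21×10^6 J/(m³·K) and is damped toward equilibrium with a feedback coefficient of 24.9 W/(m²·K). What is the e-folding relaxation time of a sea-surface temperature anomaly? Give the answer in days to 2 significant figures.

Areal heat capacity C = ρc_p × D = 4.21×10^6 × 54.8 = 2.31×10^8 J/(m^2 K).
Relaxation time τ = C / λ = 2.31×10^8 / 24.9 = 9.27×10^6 s.
In days: 9.27×10^6 s / (86400 s/day) = 107 days.

110 days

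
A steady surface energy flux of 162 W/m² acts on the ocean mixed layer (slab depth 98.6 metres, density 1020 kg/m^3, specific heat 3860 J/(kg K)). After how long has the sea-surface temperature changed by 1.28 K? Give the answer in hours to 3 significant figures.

852 hours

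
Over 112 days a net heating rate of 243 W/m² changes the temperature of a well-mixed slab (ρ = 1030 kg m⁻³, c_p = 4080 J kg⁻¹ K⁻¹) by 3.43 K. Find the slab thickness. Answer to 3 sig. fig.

163 m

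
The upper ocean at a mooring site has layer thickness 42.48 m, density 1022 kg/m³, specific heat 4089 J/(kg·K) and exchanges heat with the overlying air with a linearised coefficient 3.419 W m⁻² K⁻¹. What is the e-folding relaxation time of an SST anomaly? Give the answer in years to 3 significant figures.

Areal heat capacity C = ρ c_p D = 1022 × 4089 × 42.48 = 1.78×10^8 J m⁻² K⁻¹.
Relaxation time τ = C / λ = 1.78×10^8 / 3.419 = 5.19×10^7 s.
In years: 5.19×10^7 s / (3.156×10^7 s/year) = 1.65 years.

1.65 years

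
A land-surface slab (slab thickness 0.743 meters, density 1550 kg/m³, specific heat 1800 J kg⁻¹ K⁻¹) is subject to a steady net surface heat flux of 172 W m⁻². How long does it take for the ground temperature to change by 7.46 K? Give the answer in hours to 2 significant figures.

Areal heat capacity C = ρ c_p D = 1550 × 1800 × 0.743 = 2.07×10^6 J/(m^2 K).
Time required: Δt = C ΔT / F = 2.07×10^6 × 7.46 / 172 = 89900 s.
In hours: 89900 s / (3600 s/hour) = 25.0 hours.

25 hours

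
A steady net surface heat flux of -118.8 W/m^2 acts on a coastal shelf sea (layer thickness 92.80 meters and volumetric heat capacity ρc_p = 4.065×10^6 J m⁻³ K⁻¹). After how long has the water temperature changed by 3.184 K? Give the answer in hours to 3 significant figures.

Areal heat capacity C = ρc_p × D = 4.065×10^6 × 92.80 = 3.77×10^8 J/(m²·K).
Time required: Δt = C ΔT / F = 3.77×10^8 × -3.184 / -118.8 = 1.01×10^7 s.
In hours: 1.01×10^7 s / (3600 s/hour) = 2810 hours.

2810 hours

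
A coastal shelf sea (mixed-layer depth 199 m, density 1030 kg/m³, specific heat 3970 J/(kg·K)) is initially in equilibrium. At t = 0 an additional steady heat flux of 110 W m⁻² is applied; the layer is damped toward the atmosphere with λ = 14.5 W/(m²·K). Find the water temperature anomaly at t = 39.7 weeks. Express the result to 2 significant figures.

Areal heat capacity C = ρ c_p D = 1030 × 3970 × 199 = 8.14×10^8 J/(m²·K).
τ = C / λ = 8.14×10^8 / 14.5 = 5.61×10^7 s.
Equilibrium anomaly ΔT_eq = F / λ = 110 / 14.5 = 7.59 K.
t = 39.7 weeks = 2.40×10^7 s, so t/τ = 0.428.
ΔT(t) = ΔT_eq (1 − e^(−t/τ)) = 7.59 × (1 − e^−0.428) = 2.64 K.

2.6 K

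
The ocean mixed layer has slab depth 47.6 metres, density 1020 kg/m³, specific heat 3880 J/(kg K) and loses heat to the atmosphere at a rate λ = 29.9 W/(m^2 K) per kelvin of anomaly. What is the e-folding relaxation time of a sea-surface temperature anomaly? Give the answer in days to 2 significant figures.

Areal heat capacity C = ρ c_p D = 1020 × 3880 × 47.6 = 1.88×10^8 J/(m^2 K).
Relaxation time τ = C / λ = 1.88×10^8 / 29.9 = 6.30×10^6 s.
In days: 6.30×10^6 s / (86400 s/day) = 72.9 days.

73 days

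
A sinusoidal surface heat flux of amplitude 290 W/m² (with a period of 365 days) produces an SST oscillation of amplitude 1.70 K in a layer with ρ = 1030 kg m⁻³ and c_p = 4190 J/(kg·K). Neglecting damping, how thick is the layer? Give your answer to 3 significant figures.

ω = 2π / 3.15×10^7 s = 1.99×10^-7 s⁻¹.
Required C = F₀ / (A ω) = 290 / (1.70 × 1.99×10^-7) = 8.56×10^8 J/(m²·K).
D = C / (ρ c_p) = 8.56×10^8 / (1030 × 4190) = 198 m.

198 m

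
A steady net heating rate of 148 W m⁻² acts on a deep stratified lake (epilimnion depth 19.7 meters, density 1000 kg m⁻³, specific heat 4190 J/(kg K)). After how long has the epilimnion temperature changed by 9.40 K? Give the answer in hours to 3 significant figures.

1460 hours

Areal heat capacity C = ρ c_p D = 1000 × 4190 × 19.7 = 8.25×10^7 J m⁻² K⁻¹.
Time required: Δt = C ΔT / F = 8.25×10^7 × 9.40 / 148 = 5.24×10^6 s.
In hours: 5.24×10^6 s / (3600 s/hour) = 1460 hours.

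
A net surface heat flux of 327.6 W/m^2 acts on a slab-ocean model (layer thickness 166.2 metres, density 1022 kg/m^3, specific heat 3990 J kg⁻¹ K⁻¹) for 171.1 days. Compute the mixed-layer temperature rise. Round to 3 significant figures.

Areal heat capacity C = ρ c_p D = 1022 × 3990 × 166.2 = 6.78×10^8 J/(m^2 K).
Net heat input Q = F Δt = 327.6 × (171.1 days × 86400 s/day) = 4.84×10^9 J/m².
ΔT = Q / C = 4.84×10^9 / 6.78×10^8 = 7.15 K.

7.15 K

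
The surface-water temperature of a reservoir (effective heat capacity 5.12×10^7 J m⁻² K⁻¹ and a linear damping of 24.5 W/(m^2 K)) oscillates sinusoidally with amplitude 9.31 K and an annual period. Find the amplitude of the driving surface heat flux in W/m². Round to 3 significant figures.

247

Areal heat capacity C = 5.12×10^7 J m⁻² K⁻¹ (given).
ω = 2π / 3.15×10^7 s = 1.99×10^-7 s⁻¹.
√((Cω)² + λ²) = √((10.2)² + 24.5²) = 26.5 W/(m²·K).
F₀ = A × √((Cω)²+λ²) = 9.31 × 26.5 = 247 W/m².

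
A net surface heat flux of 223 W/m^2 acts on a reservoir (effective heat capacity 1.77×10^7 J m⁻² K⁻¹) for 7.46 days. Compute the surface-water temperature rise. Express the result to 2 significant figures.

8.1 K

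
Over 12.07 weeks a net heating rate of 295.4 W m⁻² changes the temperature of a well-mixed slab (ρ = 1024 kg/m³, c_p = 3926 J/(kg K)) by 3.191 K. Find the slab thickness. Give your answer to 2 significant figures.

170 m

Heat input Q = F Δt = 295.4 × 7.30×10^6 s = 2.16×10^9 J/m².
Required areal heat capacity C = Q / ΔT = 6.76×10^8 J/(m²·K).
Depth D = C / (ρ c_p) = 6.76×10^8 / (1024 × 3926) = 168 m.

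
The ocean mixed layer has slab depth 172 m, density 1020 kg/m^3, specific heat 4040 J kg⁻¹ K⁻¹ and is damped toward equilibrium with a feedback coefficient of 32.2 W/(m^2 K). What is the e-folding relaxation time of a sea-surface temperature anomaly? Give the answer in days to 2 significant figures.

250 days

Areal heat capacity C = ρ c_p D = 1020 × 4040 × 172 = 7.09×10^8 J/(m²·K).
Relaxation time τ = C / λ = 7.09×10^8 / 32.2 = 2.20×10^7 s.
In days: 2.20×10^7 s / (86400 s/day) = 255 days.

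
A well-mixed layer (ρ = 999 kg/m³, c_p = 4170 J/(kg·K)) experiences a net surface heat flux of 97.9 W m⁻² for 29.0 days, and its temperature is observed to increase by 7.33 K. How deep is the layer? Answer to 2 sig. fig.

Heat input Q = F Δt = 97.9 × 2.51×10^6 s = 2.45×10^8 J/m².
Required areal heat capacity C = Q / ΔT = 3.35×10^7 J/(m²·K).
Depth D = C / (ρ c_p) = 3.35×10^7 / (999 × 4170) = 8.03 m.

8.0 m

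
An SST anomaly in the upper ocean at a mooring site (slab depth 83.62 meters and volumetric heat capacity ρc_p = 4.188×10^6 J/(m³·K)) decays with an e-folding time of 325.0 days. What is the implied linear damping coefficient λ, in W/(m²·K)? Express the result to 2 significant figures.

12

Areal heat capacity C = ρc_p × D = 4.188×10^6 × 83.62 = 3.50×10^8 J/(m^2 K).
τ = 325.0 days = 2.81×10^7 s.
λ = C / τ = 3.50×10^8 / 2.81×10^7 = 12.5 W/(m²·K).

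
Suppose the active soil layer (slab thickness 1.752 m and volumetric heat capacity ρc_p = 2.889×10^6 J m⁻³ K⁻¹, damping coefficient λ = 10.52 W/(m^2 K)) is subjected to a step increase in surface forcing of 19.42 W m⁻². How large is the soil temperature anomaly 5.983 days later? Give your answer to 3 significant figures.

Areal heat capacity C = ρc_p × D = 2.889×10^6 × 1.752 = 5.06×10^6 J m⁻² K⁻¹.
τ = C / λ = 5.06×10^6 / 10.52 = 4.81×10^5 s.
Equilibrium anomaly ΔT_eq = F / λ = 19.42 / 10.52 = 1.85 K.
t = 5.983 days = 5.17×10^5 s, so t/τ = 1.07.
ΔT(t) = ΔT_eq (1 − e^(−t/τ)) = 1.85 × (1 − e^−1.07) = 1.22 K.

1.22 K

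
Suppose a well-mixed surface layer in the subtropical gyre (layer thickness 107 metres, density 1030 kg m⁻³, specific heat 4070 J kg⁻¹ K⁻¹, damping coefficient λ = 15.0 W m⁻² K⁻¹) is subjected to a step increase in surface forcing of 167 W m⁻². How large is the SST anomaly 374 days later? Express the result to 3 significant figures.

7.35 K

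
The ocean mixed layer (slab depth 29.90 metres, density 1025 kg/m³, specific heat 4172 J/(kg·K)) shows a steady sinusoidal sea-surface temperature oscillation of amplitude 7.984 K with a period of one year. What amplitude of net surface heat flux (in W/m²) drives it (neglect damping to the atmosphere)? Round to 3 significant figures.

203

Areal heat capacity C = ρ c_p D = 1025 × 4172 × 29.90 = 1.28×10^8 J/(m²·K).
ω = 2π / 3.15×10^7 s = 1.99×10^-7 s⁻¹.
Cω = 1.28×10^8 × 1.99×10^-7 = 25.5 W/(m²·K).
F₀ = A × Cω = 7.984 × 25.5 = 203 W/m².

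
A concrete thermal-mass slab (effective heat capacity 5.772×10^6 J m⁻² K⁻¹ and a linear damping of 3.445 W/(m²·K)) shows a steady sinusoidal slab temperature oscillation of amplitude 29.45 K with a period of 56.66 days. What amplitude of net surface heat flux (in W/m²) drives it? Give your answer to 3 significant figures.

Areal heat capacity C = 5.772×10^6 J m⁻² K⁻¹ (given).
ω = 2π / 4.90×10^6 s = 1.28×10^-6 s⁻¹.
√((Cω)² + λ²) = √((7.41)² + 3.445²) = 8.17 W/(m²·K).
F₀ = A × √((Cω)²+λ²) = 29.45 × 8.17 = 241 W/m².

241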